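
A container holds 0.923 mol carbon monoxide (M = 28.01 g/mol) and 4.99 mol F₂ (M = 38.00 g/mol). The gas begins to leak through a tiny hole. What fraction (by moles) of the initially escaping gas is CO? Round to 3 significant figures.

Each component's effusion rate ∝ (its partial pressure)·(1/√M) ∝ n_i/√M_i.
So x_CO in the escaping gas = (n_CO/√M_CO) / Σ(n_i/√M_i)
= (0.923/√28.01) / (0.923/√28.01 + 4.99/√38.00) = 0.1744/(0.1744 + 0.8095) = 0.177.

0.177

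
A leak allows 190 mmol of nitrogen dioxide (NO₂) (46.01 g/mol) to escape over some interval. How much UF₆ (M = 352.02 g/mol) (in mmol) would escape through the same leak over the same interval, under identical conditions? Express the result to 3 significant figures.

Using Graham's law: rate_UF₆/rate_NO₂ = √(M_NO₂/M_UF₆) = √(46.01/352.02) = √0.1307 = 0.3615.
So the amount for UF₆ is 190 × 0.3615 = 68.7 mmol.

68.7 mmol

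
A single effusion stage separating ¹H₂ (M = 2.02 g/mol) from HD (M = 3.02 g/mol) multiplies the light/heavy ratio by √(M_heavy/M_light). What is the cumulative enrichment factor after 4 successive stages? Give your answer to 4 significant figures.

Overall factor = α^4 with α = √(3.02/2.02), i.e. (3.02/2.02)^(4/2).
= 1.49505^2 = 2.235.

2.235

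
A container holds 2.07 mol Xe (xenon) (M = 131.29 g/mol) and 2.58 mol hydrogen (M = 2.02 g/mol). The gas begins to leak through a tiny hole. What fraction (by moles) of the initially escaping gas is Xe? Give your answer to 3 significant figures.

Effusion rate of each component ∝ n_i/√M_i (partial pressure × 1/√M).
x_Xe(eff) = (n_Xe/√M_Xe) / (n_Xe/√M_Xe + n_H₂/√M_H₂)
= (2.07/√131.29) / (2.07/√131.29 + 2.58/√2.02) = 0.1807/(0.1807 + 1.815) = 0.0905.

0.0905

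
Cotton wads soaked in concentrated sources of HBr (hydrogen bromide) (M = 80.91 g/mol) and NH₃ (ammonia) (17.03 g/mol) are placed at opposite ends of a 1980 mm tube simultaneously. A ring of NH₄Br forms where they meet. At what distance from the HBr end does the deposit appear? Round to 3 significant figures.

In equal time, each gas travels a distance ∝ its rate ∝ 1/√M, so d_HBr/d_NH₃ = √(M_NH₃/M_HBr) = √(17.03/80.91) = 0.4588.
With d_HBr + d_NH₃ = 1980 mm, d_NH₃ = 1980/(1 + 0.4588) = 1357 mm.
d_HBr = 1980 − 1357 = 623 mm.

623 mm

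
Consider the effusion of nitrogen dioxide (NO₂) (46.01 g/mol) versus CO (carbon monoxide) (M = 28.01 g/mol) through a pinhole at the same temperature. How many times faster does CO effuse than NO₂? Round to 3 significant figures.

Graham's law gives rate_CO/rate_NO₂ = √(M_NO₂/M_CO) = √(46.01/28.01) = √1.643 = 1.28.

1.28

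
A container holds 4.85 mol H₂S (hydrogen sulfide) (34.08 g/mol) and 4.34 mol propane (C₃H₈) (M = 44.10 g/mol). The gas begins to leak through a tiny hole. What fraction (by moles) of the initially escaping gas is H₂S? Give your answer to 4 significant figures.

Effusion rate of each component ∝ n_i/√M_i (partial pressure × 1/√M).
So x_H₂S in the escaping gas = (n_H₂S/√M_H₂S) / Σ(n_i/√M_i)
= (4.85/√34.08) / (4.85/√34.08 + 4.34/√44.10) = 0.8308/(0.8308 + 0.6535) = 0.5597.

0.5597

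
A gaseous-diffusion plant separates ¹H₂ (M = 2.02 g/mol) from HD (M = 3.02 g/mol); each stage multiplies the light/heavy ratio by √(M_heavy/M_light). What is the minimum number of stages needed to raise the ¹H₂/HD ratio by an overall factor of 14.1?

14

With α = √(3.02/2.02) per stage, ln α = ½ ln(1.49505) = 0.2011.
Need α^N ≥ 14.1 ⇒ N ≥ ln(14.1) / ln α = 2.646 / 0.2011 = 13.16.
So at least 14 stages are needed.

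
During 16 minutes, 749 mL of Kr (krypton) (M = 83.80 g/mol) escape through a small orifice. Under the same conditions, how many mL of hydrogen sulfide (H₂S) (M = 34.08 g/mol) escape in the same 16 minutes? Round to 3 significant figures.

Using Graham's law: rate_H₂S/rate_Kr = √(M_Kr/M_H₂S) = √(83.80/34.08) = √2.459 = 1.568.
So the volume for H₂S is 749 × 1.568 = 1170 mL.

1170 mL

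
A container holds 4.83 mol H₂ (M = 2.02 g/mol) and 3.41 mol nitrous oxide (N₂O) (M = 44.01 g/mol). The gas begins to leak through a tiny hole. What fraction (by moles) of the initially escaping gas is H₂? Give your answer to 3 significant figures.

The effusion rate of species i is ∝ p_i/√M_i ∝ n_i/√M_i.
x_H₂(eff) = (n_H₂/√M_H₂) / (n_H₂/√M_H₂ + n_N₂O/√M_N₂O)
= (4.83/√2.02) / (4.83/√2.02 + 3.41/√44.01) = 3.398/(3.398 + 0.5140) = 0.869.

0.869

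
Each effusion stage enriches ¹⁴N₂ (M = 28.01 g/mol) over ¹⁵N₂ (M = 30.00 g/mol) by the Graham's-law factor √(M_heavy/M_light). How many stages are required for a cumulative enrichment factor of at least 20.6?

With α = √(30.00/28.01) per stage, ln α = ½ ln(1.07105) = 0.03432.
Need α^N ≥ 20.6 ⇒ N ≥ ln(20.6) / ln α = 3.025 / 0.03432 = 88.15.
Rounding up, N = 89 stages.

89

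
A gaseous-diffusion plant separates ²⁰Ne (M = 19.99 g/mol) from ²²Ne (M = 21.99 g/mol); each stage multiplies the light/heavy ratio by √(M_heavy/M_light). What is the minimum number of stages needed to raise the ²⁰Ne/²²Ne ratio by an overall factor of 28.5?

71

Single-stage factor α = √(21.99/19.99), so ln α = ½ ln(1.10005) = 0.04768.
Need α^N ≥ 28.5 ⇒ N ≥ ln(28.5) / ln α = 3.350 / 0.04768 = 70.26.
Rounding up, N = 71 stages.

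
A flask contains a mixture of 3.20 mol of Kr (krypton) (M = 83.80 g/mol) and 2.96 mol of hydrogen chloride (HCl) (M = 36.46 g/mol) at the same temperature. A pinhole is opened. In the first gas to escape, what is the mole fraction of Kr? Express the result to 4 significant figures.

0.4163

Rate_i ∝ x_i/√M_i (Graham's law weighted by mole fraction), so the effusate composition follows n_i/√M_i.
Mole fraction of Kr in the effusate = (n_Kr/√M_Kr) / (n_Kr/√M_Kr + n_HCl/√M_HCl)
= (3.20/√83.80) / (3.20/√83.80 + 2.96/√36.46) = 0.3496/(0.3496 + 0.4902) = 0.4163.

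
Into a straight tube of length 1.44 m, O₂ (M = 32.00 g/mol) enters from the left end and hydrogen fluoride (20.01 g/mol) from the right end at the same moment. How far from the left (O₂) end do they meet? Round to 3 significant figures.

The fronts meet when d_O₂ + d_HF = L with d_O₂/d_HF = √(M_HF/M_O₂) (Graham's law). Here √(M_HF/M_O₂) = √(20.01/32.00) = 0.7908.
With d_O₂ + d_HF = 1.44 m, d_HF = 1.44/(1 + 0.7908) = 0.8041 m.
d_O₂ = 1.44 − 0.8041 = 0.636 m.

0.636 m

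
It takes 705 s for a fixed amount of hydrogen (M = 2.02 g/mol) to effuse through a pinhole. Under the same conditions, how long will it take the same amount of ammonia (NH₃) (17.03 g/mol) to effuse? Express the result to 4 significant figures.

2047 s

Using Graham's law: t_NH₃/t_H₂ = √(M_NH₃/M_H₂) = √(17.03/2.02) = √8.431 = 2.904.
So the time for NH₃ is 705 × 2.904 = 2047 s.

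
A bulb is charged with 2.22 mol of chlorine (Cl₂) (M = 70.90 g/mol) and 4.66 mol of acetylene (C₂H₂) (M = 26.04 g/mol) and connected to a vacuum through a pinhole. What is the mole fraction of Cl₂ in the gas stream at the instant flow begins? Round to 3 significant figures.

0.224

Each component's effusion rate ∝ (its partial pressure)·(1/√M) ∝ n_i/√M_i.
Mole fraction of Cl₂ in the effusate = (n_Cl₂/√M_Cl₂) / (n_Cl₂/√M_Cl₂ + n_C₂H₂/√M_C₂H₂)
= (2.22/√70.90) / (2.22/√70.90 + 4.66/√26.04) = 0.2637/(0.2637 + 0.9132) = 0.224.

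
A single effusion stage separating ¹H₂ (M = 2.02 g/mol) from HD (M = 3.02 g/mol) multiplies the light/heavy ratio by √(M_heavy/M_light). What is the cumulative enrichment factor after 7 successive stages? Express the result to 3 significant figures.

Each stage multiplies the ratio by α = √(3.02/2.02), so after 7 stages the overall factor is α^7 = (3.02/2.02)^(7/2).
= 1.49505^(7/2) = 4.09.

4.09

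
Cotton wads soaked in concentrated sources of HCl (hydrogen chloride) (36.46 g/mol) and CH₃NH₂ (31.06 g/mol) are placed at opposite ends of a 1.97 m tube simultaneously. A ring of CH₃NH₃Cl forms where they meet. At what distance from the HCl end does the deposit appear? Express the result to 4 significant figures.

0.9455 m

The fronts meet when d_HCl + d_CH₃NH₂ = L with d_HCl/d_CH₃NH₂ = √(M_CH₃NH₂/M_HCl) (Graham's law). Here √(M_CH₃NH₂/M_HCl) = √(31.06/36.46) = 0.9230.
With d_HCl + d_CH₃NH₂ = 1.97 m, d_CH₃NH₂ = 1.97/(1 + 0.9230) = 1.024 m.
d_HCl = 1.97 − 1.024 = 0.9455 m.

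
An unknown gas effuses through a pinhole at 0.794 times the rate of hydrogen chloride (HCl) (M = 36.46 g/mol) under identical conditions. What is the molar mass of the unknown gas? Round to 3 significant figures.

From Graham's law, rate_X/rate_HCl = √(M_HCl/M_X).
0.794 = √(36.46/M_X)
M_X = 36.46 / 0.794² = 36.46 / 0.6304 = 57.8 g/mol

57.8 g/mol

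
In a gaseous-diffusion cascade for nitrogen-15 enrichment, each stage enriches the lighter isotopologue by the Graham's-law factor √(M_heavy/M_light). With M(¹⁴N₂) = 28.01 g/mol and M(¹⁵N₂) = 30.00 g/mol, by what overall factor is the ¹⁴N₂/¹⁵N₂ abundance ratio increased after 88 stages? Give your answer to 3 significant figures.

After 88 stages the ratio has grown by (√(30.00/28.01))^88 = (30.00/28.01)^(88/2).
= 1.07105^44 = 20.5.

20.5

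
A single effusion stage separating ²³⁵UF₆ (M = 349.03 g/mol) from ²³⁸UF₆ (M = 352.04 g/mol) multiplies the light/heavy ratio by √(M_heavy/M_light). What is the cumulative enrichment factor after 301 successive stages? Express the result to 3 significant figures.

3.64

Each stage multiplies the ratio by α = √(352.04/349.03), so after 301 stages the overall factor is α^301 = (352.04/349.03)^(301/2).
= 1.00862^(301/2) = 3.64.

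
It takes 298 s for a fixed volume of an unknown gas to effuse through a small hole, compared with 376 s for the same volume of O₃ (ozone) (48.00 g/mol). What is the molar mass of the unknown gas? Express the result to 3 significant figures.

30.2 g/mol

Since effusion rate ∝ 1/√M, t_X/t_O₃ = √(M_X/M_O₃).
298/376 = 0.7926 = √(M_X/48.00)
M_X = 48.00 × 0.7926² = 48.00 × 0.6281 = 30.2 g/mol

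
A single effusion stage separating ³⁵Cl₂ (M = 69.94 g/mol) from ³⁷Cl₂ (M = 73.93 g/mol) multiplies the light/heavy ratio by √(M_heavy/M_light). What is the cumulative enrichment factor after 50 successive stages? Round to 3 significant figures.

4.00

The single-stage factor is √(M_heavy/M_light), so 50 stages give [√(73.93/69.94)]^50 = (73.93/69.94)^(50/2).
= 1.05705^25 = 4.00.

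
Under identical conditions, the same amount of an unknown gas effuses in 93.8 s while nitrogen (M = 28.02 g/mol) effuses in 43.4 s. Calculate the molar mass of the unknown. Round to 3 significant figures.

By Graham's law, t_X/t_N₂ = √(M_X/M_N₂).
93.8/43.4 = 2.161 = √(M_X/28.02)
M_X = 28.02 × 2.161² = 28.02 × 4.671 = 131 g/mol

131 g/mol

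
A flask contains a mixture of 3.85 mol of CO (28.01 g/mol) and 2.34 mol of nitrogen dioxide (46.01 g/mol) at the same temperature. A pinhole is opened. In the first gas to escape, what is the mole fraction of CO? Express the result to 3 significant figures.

0.678

Rate_i ∝ x_i/√M_i (Graham's law weighted by mole fraction), so the effusate composition follows n_i/√M_i.
So x_CO in the escaping gas = (n_CO/√M_CO) / Σ(n_i/√M_i)
= (3.85/√28.01) / (3.85/√28.01 + 2.34/√46.01) = 0.7275/(0.7275 + 0.3450) = 0.678.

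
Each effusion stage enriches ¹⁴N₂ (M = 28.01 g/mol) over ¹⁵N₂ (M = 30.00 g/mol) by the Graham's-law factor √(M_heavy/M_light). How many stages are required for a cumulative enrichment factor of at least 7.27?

With α = √(30.00/28.01) per stage, ln α = ½ ln(1.07105) = 0.03432.
Need α^N ≥ 7.27 ⇒ N ≥ ln(7.27) / ln α = 1.984 / 0.03432 = 57.81.
Rounding up, N = 58 stages.

58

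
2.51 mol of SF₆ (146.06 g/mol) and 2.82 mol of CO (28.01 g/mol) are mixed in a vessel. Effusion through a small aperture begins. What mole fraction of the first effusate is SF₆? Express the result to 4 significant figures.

0.2805

Rate_i ∝ x_i/√M_i (Graham's law weighted by mole fraction), so the effusate composition follows n_i/√M_i.
Mole fraction of SF₆ in the effusate = (n_SF₆/√M_SF₆) / (n_SF₆/√M_SF₆ + n_CO/√M_CO)
= (2.51/√146.06) / (2.51/√146.06 + 2.82/√28.01) = 0.2077/(0.2077 + 0.5328) = 0.2805.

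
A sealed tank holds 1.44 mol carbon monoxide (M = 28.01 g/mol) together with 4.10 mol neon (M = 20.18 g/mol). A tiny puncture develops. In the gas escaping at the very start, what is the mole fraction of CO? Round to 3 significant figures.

0.230

Effusion rate of each component ∝ n_i/√M_i (partial pressure × 1/√M).
x_CO(eff) = (n_CO/√M_CO) / (n_CO/√M_CO + n_Ne/√M_Ne)
= (1.44/√28.01) / (1.44/√28.01 + 4.10/√20.18) = 0.2721/(0.2721 + 0.9127) = 0.230.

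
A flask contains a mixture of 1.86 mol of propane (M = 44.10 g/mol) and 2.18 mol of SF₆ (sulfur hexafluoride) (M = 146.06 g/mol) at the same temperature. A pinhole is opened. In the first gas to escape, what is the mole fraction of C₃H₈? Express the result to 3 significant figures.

Each component's effusion rate ∝ (its partial pressure)·(1/√M) ∝ n_i/√M_i.
x_C₃H₈(eff) = (n_C₃H₈/√M_C₃H₈) / (n_C₃H₈/√M_C₃H₈ + n_SF₆/√M_SF₆)
= (1.86/√44.10) / (1.86/√44.10 + 2.18/√146.06) = 0.2801/(0.2801 + 0.1804) = 0.608.

0.608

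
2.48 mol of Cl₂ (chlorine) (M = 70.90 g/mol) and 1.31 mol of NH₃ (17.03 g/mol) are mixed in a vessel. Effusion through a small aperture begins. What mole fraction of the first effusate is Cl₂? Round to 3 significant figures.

Effusion rate of each component ∝ n_i/√M_i (partial pressure × 1/√M).
Mole fraction of Cl₂ in the effusate = (n_Cl₂/√M_Cl₂) / (n_Cl₂/√M_Cl₂ + n_NH₃/√M_NH₃)
= (2.48/√70.90) / (2.48/√70.90 + 1.31/√17.03) = 0.2945/(0.2945 + 0.3174) = 0.481.

0.481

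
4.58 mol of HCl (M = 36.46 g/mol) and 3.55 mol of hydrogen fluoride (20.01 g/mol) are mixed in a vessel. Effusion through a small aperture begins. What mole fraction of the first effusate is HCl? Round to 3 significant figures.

The effusion rate of species i is ∝ p_i/√M_i ∝ n_i/√M_i.
Mole fraction of HCl in the effusate = (n_HCl/√M_HCl) / (n_HCl/√M_HCl + n_HF/√M_HF)
= (4.58/√36.46) / (4.58/√36.46 + 3.55/√20.01) = 0.7585/(0.7585 + 0.7936) = 0.489.

0.489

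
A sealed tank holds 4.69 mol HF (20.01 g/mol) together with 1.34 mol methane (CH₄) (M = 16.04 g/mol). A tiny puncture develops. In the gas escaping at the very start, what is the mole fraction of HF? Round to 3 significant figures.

Each component's effusion rate ∝ (its partial pressure)·(1/√M) ∝ n_i/√M_i.
So x_HF in the escaping gas = (n_HF/√M_HF) / Σ(n_i/√M_i)
= (4.69/√20.01) / (4.69/√20.01 + 1.34/√16.04) = 1.048/(1.048 + 0.3346) = 0.758.

0.758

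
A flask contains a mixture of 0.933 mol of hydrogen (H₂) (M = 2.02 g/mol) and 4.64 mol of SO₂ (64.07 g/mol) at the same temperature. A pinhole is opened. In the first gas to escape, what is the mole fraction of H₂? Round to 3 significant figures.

Effusion rate of each component ∝ n_i/√M_i (partial pressure × 1/√M).
x_H₂(eff) = (n_H₂/√M_H₂) / (n_H₂/√M_H₂ + n_SO₂/√M_SO₂)
= (0.933/√2.02) / (0.933/√2.02 + 4.64/√64.07) = 0.6565/(0.6565 + 0.5797) = 0.531.

0.531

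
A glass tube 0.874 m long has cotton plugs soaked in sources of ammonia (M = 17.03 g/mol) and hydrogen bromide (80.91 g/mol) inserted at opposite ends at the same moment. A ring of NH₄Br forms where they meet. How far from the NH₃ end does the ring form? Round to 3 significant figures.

In equal time, each gas travels a distance ∝ its rate ∝ 1/√M, so d_NH₃/d_HBr = √(M_HBr/M_NH₃) = √(80.91/17.03) = 2.180.
With d_NH₃ + d_HBr = 0.874 m, d_HBr = 0.874/(1 + 2.180) = 0.2749 m.
d_NH₃ = 0.874 − 0.2749 = 0.599 m.

0.599 m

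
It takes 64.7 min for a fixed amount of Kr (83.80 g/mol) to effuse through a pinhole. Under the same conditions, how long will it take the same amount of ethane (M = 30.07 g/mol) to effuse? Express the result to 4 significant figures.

By Graham's law, t_C₂H₆/t_Kr = √(M_C₂H₆/M_Kr) = √(30.07/83.80) = √0.3588 = 0.5990.
So the time for C₂H₆ is 64.7 × 0.5990 = 38.76 min.

38.76 min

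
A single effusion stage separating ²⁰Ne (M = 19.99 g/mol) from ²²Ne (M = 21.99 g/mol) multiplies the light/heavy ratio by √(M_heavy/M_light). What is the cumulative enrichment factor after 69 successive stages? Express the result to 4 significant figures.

Overall factor = α^69 with α = √(21.99/19.99), i.e. (21.99/19.99)^(69/2).
= 1.10005^(69/2) = 26.84.

26.84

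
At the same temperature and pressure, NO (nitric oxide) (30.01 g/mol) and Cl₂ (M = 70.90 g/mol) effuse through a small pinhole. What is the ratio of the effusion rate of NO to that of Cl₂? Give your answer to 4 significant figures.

1.537

By Graham's law, rate_NO/rate_Cl₂ = √(M_Cl₂/M_NO) = √(70.90/30.01) = √2.363 = 1.537.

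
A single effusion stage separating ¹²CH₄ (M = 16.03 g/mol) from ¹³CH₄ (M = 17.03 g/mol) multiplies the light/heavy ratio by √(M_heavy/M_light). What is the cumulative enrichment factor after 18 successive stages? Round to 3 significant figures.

After 18 stages the ratio has grown by (√(17.03/16.03))^18 = (17.03/16.03)^(18/2).
= 1.06238^9 = 1.72.

1.72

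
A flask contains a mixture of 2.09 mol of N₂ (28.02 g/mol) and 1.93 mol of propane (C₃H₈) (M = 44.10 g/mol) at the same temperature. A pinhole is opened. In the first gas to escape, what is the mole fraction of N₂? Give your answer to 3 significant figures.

Effusion rate of each component ∝ n_i/√M_i (partial pressure × 1/√M).
So x_N₂ in the escaping gas = (n_N₂/√M_N₂) / Σ(n_i/√M_i)
= (2.09/√28.02) / (2.09/√28.02 + 1.93/√44.10) = 0.3948/(0.3948 + 0.2906) = 0.576.

0.576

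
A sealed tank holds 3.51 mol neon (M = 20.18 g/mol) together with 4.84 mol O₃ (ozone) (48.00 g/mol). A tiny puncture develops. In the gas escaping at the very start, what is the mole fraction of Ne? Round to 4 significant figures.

Each component's effusion rate ∝ (its partial pressure)·(1/√M) ∝ n_i/√M_i.
Mole fraction of Ne in the effusate = (n_Ne/√M_Ne) / (n_Ne/√M_Ne + n_O₃/√M_O₃)
= (3.51/√20.18) / (3.51/√20.18 + 4.84/√48.00) = 0.7814/(0.7814 + 0.6986) = 0.5280.

0.5280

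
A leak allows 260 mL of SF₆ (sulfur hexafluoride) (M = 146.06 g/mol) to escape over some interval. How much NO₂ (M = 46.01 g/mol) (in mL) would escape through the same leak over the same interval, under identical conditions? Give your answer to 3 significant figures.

From Graham's law, rate_NO₂/rate_SF₆ = √(M_SF₆/M_NO₂) = √(146.06/46.01) = √3.175 = 1.782.
So the volume for NO₂ is 260 × 1.782 = 463 mL.

463 mL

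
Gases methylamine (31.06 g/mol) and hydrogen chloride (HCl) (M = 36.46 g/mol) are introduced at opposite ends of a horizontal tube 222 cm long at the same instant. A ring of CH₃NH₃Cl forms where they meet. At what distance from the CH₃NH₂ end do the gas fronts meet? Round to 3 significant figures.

Distances travelled in equal time are proportional to diffusion rates, so d_CH₃NH₂/d_HCl = √(M_HCl/M_CH₃NH₂) = √(36.46/31.06) = 1.083.
With d_CH₃NH₂ + d_HCl = 222 cm, d_HCl = 222/(1 + 1.083) = 106.6 cm.
d_CH₃NH₂ = 222 − 106.6 = 115 cm.

115 cm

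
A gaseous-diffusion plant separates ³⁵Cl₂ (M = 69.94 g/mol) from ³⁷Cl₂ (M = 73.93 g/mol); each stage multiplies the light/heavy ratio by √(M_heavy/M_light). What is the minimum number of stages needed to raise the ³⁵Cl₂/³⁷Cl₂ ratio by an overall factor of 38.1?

132

Single-stage factor α = √(73.93/69.94), so ln α = ½ ln(1.05705) = 0.02774.
Need α^N ≥ 38.1 ⇒ N ≥ ln(38.1) / ln α = 3.640 / 0.02774 = 131.22.
Rounding up, N = 132 stages.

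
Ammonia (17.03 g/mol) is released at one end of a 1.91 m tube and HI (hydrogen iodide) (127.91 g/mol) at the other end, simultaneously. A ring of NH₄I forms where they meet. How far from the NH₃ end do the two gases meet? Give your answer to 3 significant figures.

Distances travelled in equal time are proportional to diffusion rates, so d_NH₃/d_HI = √(M_HI/M_NH₃) = √(127.91/17.03) = 2.741.
With d_NH₃ + d_HI = 1.91 m, d_HI = 1.91/(1 + 2.741) = 0.5106 m.
d_NH₃ = 1.91 − 0.5106 = 1.40 m.

1.40 m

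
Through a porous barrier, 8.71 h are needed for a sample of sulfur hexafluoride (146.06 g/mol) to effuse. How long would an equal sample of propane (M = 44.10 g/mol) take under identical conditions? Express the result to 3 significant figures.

Using Graham's law: t_C₃H₈/t_SF₆ = √(M_C₃H₈/M_SF₆) = √(44.10/146.06) = √0.3019 = 0.5495.
So the time for C₃H₈ is 8.71 × 0.5495 = 4.79 h.

4.79 h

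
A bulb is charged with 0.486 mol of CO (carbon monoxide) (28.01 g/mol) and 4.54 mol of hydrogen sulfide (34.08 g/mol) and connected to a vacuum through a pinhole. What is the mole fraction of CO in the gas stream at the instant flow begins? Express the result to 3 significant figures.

Rate_i ∝ x_i/√M_i (Graham's law weighted by mole fraction), so the effusate composition follows n_i/√M_i.
So x_CO in the escaping gas = (n_CO/√M_CO) / Σ(n_i/√M_i)
= (0.486/√28.01) / (0.486/√28.01 + 4.54/√34.08) = 0.09183/(0.09183 + 0.7777) = 0.106.

0.106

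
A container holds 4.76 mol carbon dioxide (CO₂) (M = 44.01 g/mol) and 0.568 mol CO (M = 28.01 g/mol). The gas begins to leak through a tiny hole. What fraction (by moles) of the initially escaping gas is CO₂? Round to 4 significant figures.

Each component's effusion rate ∝ (its partial pressure)·(1/√M) ∝ n_i/√M_i.
x_CO₂(eff) = (n_CO₂/√M_CO₂) / (n_CO₂/√M_CO₂ + n_CO/√M_CO)
= (4.76/√44.01) / (4.76/√44.01 + 0.568/√28.01) = 0.7175/(0.7175 + 0.1073) = 0.8699.

0.8699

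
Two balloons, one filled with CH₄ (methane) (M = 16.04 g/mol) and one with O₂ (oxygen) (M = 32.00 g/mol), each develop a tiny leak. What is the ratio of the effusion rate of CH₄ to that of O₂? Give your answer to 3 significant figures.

1.41

Since effusion rate ∝ 1/√M, rate_CH₄/rate_O₂ = √(M_O₂/M_CH₄) = √(32.00/16.04) = √1.995 = 1.41.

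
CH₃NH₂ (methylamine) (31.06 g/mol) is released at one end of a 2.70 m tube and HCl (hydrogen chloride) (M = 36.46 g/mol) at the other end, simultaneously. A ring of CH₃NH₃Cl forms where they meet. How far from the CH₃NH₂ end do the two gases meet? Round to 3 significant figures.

Distances travelled in equal time are proportional to diffusion rates, so d_CH₃NH₂/d_HCl = √(M_HCl/M_CH₃NH₂) = √(36.46/31.06) = 1.083.
With d_CH₃NH₂ + d_HCl = 2.70 m, d_HCl = 2.70/(1 + 1.083) = 1.296 m.
d_CH₃NH₂ = 2.70 − 1.296 = 1.40 m.

1.40 m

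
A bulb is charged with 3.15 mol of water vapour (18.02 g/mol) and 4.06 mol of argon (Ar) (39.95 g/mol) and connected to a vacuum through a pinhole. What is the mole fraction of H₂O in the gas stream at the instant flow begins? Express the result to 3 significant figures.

The effusion rate of species i is ∝ p_i/√M_i ∝ n_i/√M_i.
x_H₂O(eff) = (n_H₂O/√M_H₂O) / (n_H₂O/√M_H₂O + n_Ar/√M_Ar)
= (3.15/√18.02) / (3.15/√18.02 + 4.06/√39.95) = 0.7420/(0.7420 + 0.6423) = 0.536.

0.536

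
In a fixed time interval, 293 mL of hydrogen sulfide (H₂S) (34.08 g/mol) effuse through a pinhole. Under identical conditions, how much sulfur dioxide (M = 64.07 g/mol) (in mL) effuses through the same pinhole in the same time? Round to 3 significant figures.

Since effusion rate ∝ 1/√M, rate_SO₂/rate_H₂S = √(M_H₂S/M_SO₂) = √(34.08/64.07) = √0.5319 = 0.7293.
So the volume for SO₂ is 293 × 0.7293 = 214 mL.

214 mL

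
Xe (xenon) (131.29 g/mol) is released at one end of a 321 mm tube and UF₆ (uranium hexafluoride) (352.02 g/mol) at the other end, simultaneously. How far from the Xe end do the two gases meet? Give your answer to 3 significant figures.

Distances travelled in equal time are proportional to diffusion rates, so d_Xe/d_UF₆ = √(M_UF₆/M_Xe) = √(352.02/131.29) = 1.637.
With d_Xe + d_UF₆ = 321 mm, d_UF₆ = 321/(1 + 1.637) = 121.7 mm.
d_Xe = 321 − 121.7 = 199 mm.

199 mm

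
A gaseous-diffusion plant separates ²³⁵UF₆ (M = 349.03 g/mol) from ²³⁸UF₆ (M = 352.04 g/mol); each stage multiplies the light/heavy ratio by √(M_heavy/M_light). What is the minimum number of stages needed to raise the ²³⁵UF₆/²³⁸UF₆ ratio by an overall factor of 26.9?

767

Per stage α = (352.04/349.03)^(1/2) = 1.00862^0.5, giving ln α = 0.004293.
Need α^N ≥ 26.9 ⇒ N ≥ ln(26.9) / ln α = 3.292 / 0.004293 = 766.78.
So at least 767 stages are needed.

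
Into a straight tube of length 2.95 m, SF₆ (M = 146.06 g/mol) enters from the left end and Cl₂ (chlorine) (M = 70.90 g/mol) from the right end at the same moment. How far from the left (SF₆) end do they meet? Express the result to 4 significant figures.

1.211 m

The fronts meet when d_SF₆ + d_Cl₂ = L with d_SF₆/d_Cl₂ = √(M_Cl₂/M_SF₆) (Graham's law). Here √(M_Cl₂/M_SF₆) = √(70.90/146.06) = 0.6967.
With d_SF₆ + d_Cl₂ = 2.95 m, d_Cl₂ = 2.95/(1 + 0.6967) = 1.739 m.
d_SF₆ = 2.95 − 1.739 = 1.211 m.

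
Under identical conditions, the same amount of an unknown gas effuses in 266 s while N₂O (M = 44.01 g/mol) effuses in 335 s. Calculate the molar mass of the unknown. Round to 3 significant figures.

Since effusion rate ∝ 1/√M, t_X/t_N₂O = √(M_X/M_N₂O).
266/335 = 0.7940 = √(M_X/44.01)
M_X = 44.01 × 0.7940² = 44.01 × 0.6305 = 27.7 g/mol

27.7 g/mol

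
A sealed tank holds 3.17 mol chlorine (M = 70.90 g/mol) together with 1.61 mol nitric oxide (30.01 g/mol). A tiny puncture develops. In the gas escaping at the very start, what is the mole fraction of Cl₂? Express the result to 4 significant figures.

0.5616

The effusion rate of species i is ∝ p_i/√M_i ∝ n_i/√M_i.
x_Cl₂(eff) = (n_Cl₂/√M_Cl₂) / (n_Cl₂/√M_Cl₂ + n_NO/√M_NO)
= (3.17/√70.90) / (3.17/√70.90 + 1.61/√30.01) = 0.3765/(0.3765 + 0.2939) = 0.5616.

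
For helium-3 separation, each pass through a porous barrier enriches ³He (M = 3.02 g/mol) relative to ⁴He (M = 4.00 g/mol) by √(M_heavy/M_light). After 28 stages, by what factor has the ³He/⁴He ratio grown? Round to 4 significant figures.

The single-stage factor is √(M_heavy/M_light), so 28 stages give [√(4.00/3.02)]^28 = (4.00/3.02)^(28/2).
= 1.32450^14 = 51.14.

51.14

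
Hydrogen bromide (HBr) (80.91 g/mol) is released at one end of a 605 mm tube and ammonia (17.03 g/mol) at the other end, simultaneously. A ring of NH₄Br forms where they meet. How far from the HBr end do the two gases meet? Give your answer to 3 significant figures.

190 mm

Graham's law gives d_HBr/d_NH₃ = rate_HBr/rate_NH₃ = √(M_NH₃/M_HBr) = √(17.03/80.91) = 0.4588.
With d_HBr + d_NH₃ = 605 mm, d_NH₃ = 605/(1 + 0.4588) = 414.7 mm.
d_HBr = 605 − 414.7 = 190 mm.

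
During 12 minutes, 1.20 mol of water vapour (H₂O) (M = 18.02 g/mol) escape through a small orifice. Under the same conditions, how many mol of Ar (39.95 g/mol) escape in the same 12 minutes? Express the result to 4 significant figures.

Since effusion rate ∝ 1/√M, rate_Ar/rate_H₂O = √(M_H₂O/M_Ar) = √(18.02/39.95) = √0.4511 = 0.6716.
So the amount for Ar is 1.20 × 0.6716 = 0.8059 mol.

0.8059 mol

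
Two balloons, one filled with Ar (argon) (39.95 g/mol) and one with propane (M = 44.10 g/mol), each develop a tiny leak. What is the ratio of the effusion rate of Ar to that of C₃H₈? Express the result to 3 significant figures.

Since effusion rate ∝ 1/√M, rate_Ar/rate_C₃H₈ = √(M_C₃H₈/M_Ar) = √(44.10/39.95) = √1.104 = 1.05.

1.05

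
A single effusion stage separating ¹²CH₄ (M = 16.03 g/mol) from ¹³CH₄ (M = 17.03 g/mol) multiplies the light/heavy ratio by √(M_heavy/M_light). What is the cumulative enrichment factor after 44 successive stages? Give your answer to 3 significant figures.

3.79

Overall factor = α^44 with α = √(17.03/16.03), i.e. (17.03/16.03)^(44/2).
= 1.06238^22 = 3.79.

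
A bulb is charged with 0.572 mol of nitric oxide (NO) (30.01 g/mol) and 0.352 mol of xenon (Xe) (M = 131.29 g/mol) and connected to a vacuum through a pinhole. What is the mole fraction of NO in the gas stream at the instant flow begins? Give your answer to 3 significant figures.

0.773

Rate_i ∝ x_i/√M_i (Graham's law weighted by mole fraction), so the effusate composition follows n_i/√M_i.
So x_NO in the escaping gas = (n_NO/√M_NO) / Σ(n_i/√M_i)
= (0.572/√30.01) / (0.572/√30.01 + 0.352/√131.29) = 0.1044/(0.1044 + 0.03072) = 0.773.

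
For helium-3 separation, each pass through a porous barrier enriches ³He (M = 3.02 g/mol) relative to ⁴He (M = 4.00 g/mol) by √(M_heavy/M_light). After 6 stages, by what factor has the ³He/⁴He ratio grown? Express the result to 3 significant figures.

Each stage multiplies the ratio by α = √(4.00/3.02), so after 6 stages the overall factor is α^6 = (4.00/3.02)^(6/2).
= 1.32450^3 = 2.32.

2.32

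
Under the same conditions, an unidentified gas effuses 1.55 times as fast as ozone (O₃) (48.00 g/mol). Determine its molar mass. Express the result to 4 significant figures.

Graham's law gives rate_X/rate_O₃ = √(M_O₃/M_X).
1.55 = √(48.00/M_X)
M_X = 48.00 / 1.55² = 48.00 / 2.403 = 19.98 g/mol

19.98 g/mol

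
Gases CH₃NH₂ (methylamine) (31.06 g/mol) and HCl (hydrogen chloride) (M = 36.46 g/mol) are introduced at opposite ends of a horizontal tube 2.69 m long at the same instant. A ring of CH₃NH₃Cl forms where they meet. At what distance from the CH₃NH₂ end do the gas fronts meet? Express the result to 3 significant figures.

1.40 m

The fronts meet when d_CH₃NH₂ + d_HCl = L with d_CH₃NH₂/d_HCl = √(M_HCl/M_CH₃NH₂) (Graham's law). Here √(M_HCl/M_CH₃NH₂) = √(36.46/31.06) = 1.083.
With d_CH₃NH₂ + d_HCl = 2.69 m, d_HCl = 2.69/(1 + 1.083) = 1.291 m.
d_CH₃NH₂ = 2.69 − 1.291 = 1.40 m.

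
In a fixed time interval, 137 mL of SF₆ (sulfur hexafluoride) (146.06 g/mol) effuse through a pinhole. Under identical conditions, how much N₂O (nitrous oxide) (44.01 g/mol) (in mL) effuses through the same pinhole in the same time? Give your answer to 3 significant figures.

By Graham's law, rate_N₂O/rate_SF₆ = √(M_SF₆/M_N₂O) = √(146.06/44.01) = √3.319 = 1.822.
So the volume for N₂O is 137 × 1.822 = 250 mL.

250 mL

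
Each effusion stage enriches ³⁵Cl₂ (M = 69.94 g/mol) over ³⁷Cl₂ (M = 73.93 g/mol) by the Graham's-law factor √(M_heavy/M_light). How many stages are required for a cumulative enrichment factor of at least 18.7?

106

With α = √(73.93/69.94) per stage, ln α = ½ ln(1.05705) = 0.02774.
Need α^N ≥ 18.7 ⇒ N ≥ ln(18.7) / ln α = 2.929 / 0.02774 = 105.57.
Rounding up, N = 106 stages.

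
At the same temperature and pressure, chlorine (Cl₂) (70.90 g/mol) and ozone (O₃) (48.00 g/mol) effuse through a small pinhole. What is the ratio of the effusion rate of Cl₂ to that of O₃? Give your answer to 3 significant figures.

By Graham's law, rate_Cl₂/rate_O₃ = √(M_O₃/M_Cl₂) = √(48.00/70.90) = √0.6770 = 0.823.

0.823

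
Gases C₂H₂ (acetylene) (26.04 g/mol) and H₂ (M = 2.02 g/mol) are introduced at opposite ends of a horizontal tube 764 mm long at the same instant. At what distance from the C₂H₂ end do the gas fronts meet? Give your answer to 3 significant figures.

Graham's law gives d_C₂H₂/d_H₂ = rate_C₂H₂/rate_H₂ = √(M_H₂/M_C₂H₂) = √(2.02/26.04) = 0.2785.
With d_C₂H₂ + d_H₂ = 764 mm, d_H₂ = 764/(1 + 0.2785) = 597.6 mm.
d_C₂H₂ = 764 − 597.6 = 166 mm.

166 mm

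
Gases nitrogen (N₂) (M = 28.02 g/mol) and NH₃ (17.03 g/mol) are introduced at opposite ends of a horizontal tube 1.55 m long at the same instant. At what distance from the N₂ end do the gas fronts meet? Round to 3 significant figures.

0.679 m

In equal time, each gas travels a distance ∝ its rate ∝ 1/√M, so d_N₂/d_NH₃ = √(M_NH₃/M_N₂) = √(17.03/28.02) = 0.7796.
With d_N₂ + d_NH₃ = 1.55 m, d_NH₃ = 1.55/(1 + 0.7796) = 0.8710 m.
d_N₂ = 1.55 − 0.8710 = 0.679 m.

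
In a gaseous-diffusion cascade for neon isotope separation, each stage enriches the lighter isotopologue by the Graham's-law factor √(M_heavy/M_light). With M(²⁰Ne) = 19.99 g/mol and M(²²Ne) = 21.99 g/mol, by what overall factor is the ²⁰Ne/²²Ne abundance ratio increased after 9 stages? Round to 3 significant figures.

After 9 stages the ratio has grown by (√(21.99/19.99))^9 = (21.99/19.99)^(9/2).
= 1.10005^(9/2) = 1.54.

1.54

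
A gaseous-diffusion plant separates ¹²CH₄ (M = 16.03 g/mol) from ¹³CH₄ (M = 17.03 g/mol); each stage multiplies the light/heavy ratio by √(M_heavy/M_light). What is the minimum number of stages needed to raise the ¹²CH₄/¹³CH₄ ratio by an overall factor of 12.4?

Per stage α = (17.03/16.03)^(1/2) = 1.06238^0.5, giving ln α = 0.03026.
Need α^N ≥ 12.4 ⇒ N ≥ ln(12.4) / ln α = 2.518 / 0.03026 = 83.21.
Minimum whole number of stages: N = 84.

84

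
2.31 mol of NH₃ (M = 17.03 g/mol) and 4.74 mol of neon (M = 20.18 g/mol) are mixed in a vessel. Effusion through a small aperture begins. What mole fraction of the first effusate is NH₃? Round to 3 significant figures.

Rate_i ∝ x_i/√M_i (Graham's law weighted by mole fraction), so the effusate composition follows n_i/√M_i.
Mole fraction of NH₃ in the effusate = (n_NH₃/√M_NH₃) / (n_NH₃/√M_NH₃ + n_Ne/√M_Ne)
= (2.31/√17.03) / (2.31/√17.03 + 4.74/√20.18) = 0.5598/(0.5598 + 1.055) = 0.347.

0.347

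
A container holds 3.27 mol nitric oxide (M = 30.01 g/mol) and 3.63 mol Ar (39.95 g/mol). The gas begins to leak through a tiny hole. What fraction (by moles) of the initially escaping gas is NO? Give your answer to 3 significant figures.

The effusion rate of species i is ∝ p_i/√M_i ∝ n_i/√M_i.
So x_NO in the escaping gas = (n_NO/√M_NO) / Σ(n_i/√M_i)
= (3.27/√30.01) / (3.27/√30.01 + 3.63/√39.95) = 0.5969/(0.5969 + 0.5743) = 0.510.

0.510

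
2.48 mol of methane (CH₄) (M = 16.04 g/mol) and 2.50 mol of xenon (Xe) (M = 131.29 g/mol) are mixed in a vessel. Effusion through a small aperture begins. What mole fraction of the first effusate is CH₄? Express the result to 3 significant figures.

0.739

The effusion rate of species i is ∝ p_i/√M_i ∝ n_i/√M_i.
x_CH₄(eff) = (n_CH₄/√M_CH₄) / (n_CH₄/√M_CH₄ + n_Xe/√M_Xe)
= (2.48/√16.04) / (2.48/√16.04 + 2.50/√131.29) = 0.6192/(0.6192 + 0.2182) = 0.739.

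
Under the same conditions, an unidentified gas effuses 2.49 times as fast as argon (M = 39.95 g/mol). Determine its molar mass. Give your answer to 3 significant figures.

From Graham's law, rate_X/rate_Ar = √(M_Ar/M_X).
2.49 = √(39.95/M_X)
M_X = 39.95 / 2.49² = 39.95 / 6.200 = 6.44 g/mol

6.44 g/mol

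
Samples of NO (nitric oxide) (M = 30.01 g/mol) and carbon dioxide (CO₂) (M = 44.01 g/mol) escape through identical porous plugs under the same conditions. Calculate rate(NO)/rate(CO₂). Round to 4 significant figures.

1.211

Since effusion rate ∝ 1/√M, rate_NO/rate_CO₂ = √(M_CO₂/M_NO) = √(44.01/30.01) = √1.467 = 1.211.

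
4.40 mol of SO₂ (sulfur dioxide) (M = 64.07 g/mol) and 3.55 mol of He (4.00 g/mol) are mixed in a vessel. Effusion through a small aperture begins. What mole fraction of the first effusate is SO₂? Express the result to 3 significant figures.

0.236

The effusion rate of species i is ∝ p_i/√M_i ∝ n_i/√M_i.
Mole fraction of SO₂ in the effusate = (n_SO₂/√M_SO₂) / (n_SO₂/√M_SO₂ + n_He/√M_He)
= (4.40/√64.07) / (4.40/√64.07 + 3.55/√4.00) = 0.5497/(0.5497 + 1.775) = 0.236.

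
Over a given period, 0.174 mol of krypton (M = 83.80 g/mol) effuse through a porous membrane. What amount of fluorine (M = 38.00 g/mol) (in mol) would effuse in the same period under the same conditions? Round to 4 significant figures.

0.2584 mol

Graham's law gives rate_F₂/rate_Kr = √(M_Kr/M_F₂) = √(83.80/38.00) = √2.205 = 1.485.
So the amount for F₂ is 0.174 × 1.485 = 0.2584 mol.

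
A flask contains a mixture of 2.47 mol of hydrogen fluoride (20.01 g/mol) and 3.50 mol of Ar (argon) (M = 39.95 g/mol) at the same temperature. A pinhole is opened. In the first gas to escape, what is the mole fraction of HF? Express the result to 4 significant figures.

The effusion rate of species i is ∝ p_i/√M_i ∝ n_i/√M_i.
Mole fraction of HF in the effusate = (n_HF/√M_HF) / (n_HF/√M_HF + n_Ar/√M_Ar)
= (2.47/√20.01) / (2.47/√20.01 + 3.50/√39.95) = 0.5522/(0.5522 + 0.5537) = 0.4993.

0.4993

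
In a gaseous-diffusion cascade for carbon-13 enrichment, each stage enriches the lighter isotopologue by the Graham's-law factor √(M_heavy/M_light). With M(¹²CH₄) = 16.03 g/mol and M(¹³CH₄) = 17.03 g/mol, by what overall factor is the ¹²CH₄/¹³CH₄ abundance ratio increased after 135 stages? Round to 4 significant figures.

Overall factor = α^135 with α = √(17.03/16.03), i.e. (17.03/16.03)^(135/2).
= 1.06238^(135/2) = 59.43.

59.43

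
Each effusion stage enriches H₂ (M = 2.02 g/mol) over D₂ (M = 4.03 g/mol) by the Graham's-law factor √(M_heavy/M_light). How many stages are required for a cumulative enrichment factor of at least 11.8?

8

Single-stage factor α = √(4.03/2.02), so ln α = ½ ln(1.99505) = 0.3453.
Need α^N ≥ 11.8 ⇒ N ≥ ln(11.8) / ln α = 2.468 / 0.3453 = 7.15.
Minimum whole number of stages: N = 8.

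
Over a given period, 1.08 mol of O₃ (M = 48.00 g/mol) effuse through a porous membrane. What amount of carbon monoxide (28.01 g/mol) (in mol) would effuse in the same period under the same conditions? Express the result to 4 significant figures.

1.414 mol

Using Graham's law: rate_CO/rate_O₃ = √(M_O₃/M_CO) = √(48.00/28.01) = √1.714 = 1.309.
So the amount for CO is 1.08 × 1.309 = 1.414 mol.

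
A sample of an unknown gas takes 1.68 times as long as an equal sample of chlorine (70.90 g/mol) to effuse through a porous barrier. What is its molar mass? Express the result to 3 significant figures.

From Graham's law, t_X/t_Cl₂ = √(M_X/M_Cl₂).
1.68 = √(M_X/70.90)
M_X = 70.90 × 1.68² = 70.90 × 2.822 = 200 g/mol

200 g/mol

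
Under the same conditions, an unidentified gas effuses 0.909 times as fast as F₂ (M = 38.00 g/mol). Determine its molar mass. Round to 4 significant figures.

45.99 g/mol

Graham's law gives rate_X/rate_F₂ = √(M_F₂/M_X).
0.909 = √(38.00/M_X)
M_X = 38.00 / 0.909² = 38.00 / 0.8263 = 45.99 g/mol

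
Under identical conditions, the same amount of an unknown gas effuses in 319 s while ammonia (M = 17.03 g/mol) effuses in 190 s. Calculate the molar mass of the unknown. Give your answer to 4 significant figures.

48.01 g/mol

Using Graham's law: t_X/t_NH₃ = √(M_X/M_NH₃).
319/190 = 1.679 = √(M_X/17.03)
M_X = 17.03 × 1.679² = 17.03 × 2.819 = 48.01 g/mol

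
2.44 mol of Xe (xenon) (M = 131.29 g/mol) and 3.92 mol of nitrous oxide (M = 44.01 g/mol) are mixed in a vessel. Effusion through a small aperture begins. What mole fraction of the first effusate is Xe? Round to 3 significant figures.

0.265

Effusion rate of each component ∝ n_i/√M_i (partial pressure × 1/√M).
Mole fraction of Xe in the effusate = (n_Xe/√M_Xe) / (n_Xe/√M_Xe + n_N₂O/√M_N₂O)
= (2.44/√131.29) / (2.44/√131.29 + 3.92/√44.01) = 0.2129/(0.2129 + 0.5909) = 0.265.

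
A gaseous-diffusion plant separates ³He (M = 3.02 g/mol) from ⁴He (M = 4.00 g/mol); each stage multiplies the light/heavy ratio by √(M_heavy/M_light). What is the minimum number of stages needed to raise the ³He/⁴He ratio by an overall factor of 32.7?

Per stage α = (4.00/3.02)^(1/2) = 1.32450^0.5, giving ln α = 0.1405.
Need α^N ≥ 32.7 ⇒ N ≥ ln(32.7) / ln α = 3.487 / 0.1405 = 24.82.
Rounding up, N = 25 stages.

25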